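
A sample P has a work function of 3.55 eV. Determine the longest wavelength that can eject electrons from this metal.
349.25 nm

The threshold wavelength is when the photon energy equals the work function:
hc/λ₀ = φ

Solving for λ₀:
λ₀ = hc/φ = (6.626×10⁻³⁴ J·s)(3×10⁸ m/s) / (3.55 eV × 1.602×10⁻¹⁹ J/eV)
λ₀ = 349.25 nm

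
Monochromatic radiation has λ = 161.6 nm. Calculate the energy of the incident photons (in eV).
7.6723 eV

Using E = hf = hc/λ:

E = hc/λ = (6.626×10⁻³⁴ J·s)(3×10⁸ m/s) / (161.6×10⁻⁹ m)
E = 7.6723 eV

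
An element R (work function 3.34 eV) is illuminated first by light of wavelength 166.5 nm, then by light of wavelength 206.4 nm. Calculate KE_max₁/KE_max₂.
1.5398

Using Einstein's equation: KE_max = hc/λ - φ

For λ₁ = 166.5 nm:
E₁ = hc/λ₁ = 7.4465 eV
KE₁ = E₁ - φ = 7.4465 - 3.34 = 4.1065 eV

For λ₂ = 206.4 nm:
E₂ = hc/λ₂ = 6.0070 eV
KE₂ = E₂ - φ = 6.0070 - 3.34 = 2.6670 eV

Ratio: KE₁/KE₂ = 4.1065/2.6670 = 1.5398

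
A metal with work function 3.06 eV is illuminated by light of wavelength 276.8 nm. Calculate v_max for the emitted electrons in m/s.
7.0656e+05 m/s

First, find the maximum kinetic energy:
E_photon = hc/λ = 4.4792 eV
KE_max = E_photon - φ = 4.4792 - 3.06 = 1.4192 eV

Convert to Joules: KE_max = 1.4192 × 1.602×10⁻¹⁹ J = 2.2738e-19 J

Then use KE = ½mv² to find velocity:
v = √(2·KE/m) = √(2 × 2.2738e-19 J / 9.109e-31 kg)
v = 7.0656e+05 m/s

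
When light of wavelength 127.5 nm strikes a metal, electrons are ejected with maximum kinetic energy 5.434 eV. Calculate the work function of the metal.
4.29 eV

From Einstein's photoelectric equation: KE_max = hf - φ = hc/λ - φ

Rearranging for φ:
φ = hc/λ - KE_max

Calculate photon energy:
E_photon = hc/λ = 9.7243 eV

Therefore:
φ = 9.7243 - 5.434 = 4.29 eV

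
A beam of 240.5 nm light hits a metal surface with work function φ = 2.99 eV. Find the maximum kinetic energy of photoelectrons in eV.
2.1653 eV

Using Einstein's photoelectric equation: KE_max = hf - φ = hc/λ - φ

First, calculate the photon energy:
E_photon = hc/λ = (6.626×10⁻³⁴ J·s)(3×10⁸ m/s) / (240.5×10⁻⁹ m)
E_photon = 5.1553 eV

Then, the maximum kinetic energy:
KE_max = E_photon - φ = 5.1553 eV - 2.99 eV = 2.1653 eV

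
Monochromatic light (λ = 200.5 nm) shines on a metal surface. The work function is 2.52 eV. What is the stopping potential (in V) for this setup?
3.6638 V

The stopping potential V_s satisfies: eV_s = KE_max

First, find KE_max using Einstein's equation:
E_photon = hc/λ = 6.1838 eV
KE_max = E_photon - φ = 6.1838 - 2.52 = 3.6638 eV

Since eV_s = KE_max:
V_s = KE_max/e = 3.6638 V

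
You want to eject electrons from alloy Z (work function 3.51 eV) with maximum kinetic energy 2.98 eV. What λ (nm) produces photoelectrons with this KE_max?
191.04 nm

From Einstein's equation: KE_max = hc/λ - φ

Rearranging for λ:
hc/λ = KE_max + φ
λ = hc/(KE_max + φ)

Required photon energy:
E_photon = KE_max + φ = 2.98 + 3.51 = 6.49 eV

Required wavelength:
λ = hc/E_photon = (6.626×10⁻³⁴)(3×10⁸) / (6.49 × 1.602×10⁻¹⁹)
λ = 191.04 nm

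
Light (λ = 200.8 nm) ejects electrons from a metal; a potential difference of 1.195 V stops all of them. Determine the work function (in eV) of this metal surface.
4.98 eV

The stopping potential gives the maximum kinetic energy: KE_max = eV_s = 1.195 eV

From Einstein's photoelectric equation: KE_max = hc/λ - φ
Rearranging: φ = hc/λ - KE_max

Calculate photon energy:
E_photon = hc/λ = (6.626×10⁻³⁴ J·s)(3×10⁸ m/s) / (200.8×10⁻⁹ m) = 6.1745 eV

Therefore:
φ = 6.1745 - 1.195 = 4.98 eV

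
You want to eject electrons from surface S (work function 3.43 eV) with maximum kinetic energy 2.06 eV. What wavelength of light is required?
225.84 nm

From Einstein's equation: KE_max = hc/λ - φ

Rearranging for λ:
hc/λ = KE_max + φ
λ = hc/(KE_max + φ)

Required photon energy:
E_photon = KE_max + φ = 2.06 + 3.43 = 5.49 eV

Required wavelength:
λ = hc/E_photon = (6.626×10⁻³⁴)(3×10⁸) / (5.49 × 1.602×10⁻¹⁹)
λ = 225.84 nm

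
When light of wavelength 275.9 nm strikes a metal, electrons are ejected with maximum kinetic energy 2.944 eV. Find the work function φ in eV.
1.55 eV

From Einstein's photoelectric equation: KE_max = hf - φ = hc/λ - φ

Rearranging for φ:
φ = hc/λ - KE_max

Calculate photon energy:
E_photon = hc/λ = 4.4938 eV

Therefore:
φ = 4.4938 - 2.944 = 1.55 eV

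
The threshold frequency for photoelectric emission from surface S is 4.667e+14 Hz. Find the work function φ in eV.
1.93 eV

At the threshold frequency, photon energy equals work function:
φ = hf₀

Calculating:
φ = (6.626×10⁻³⁴ J·s)(4.667e+14 Hz)
φ = 1.93 eV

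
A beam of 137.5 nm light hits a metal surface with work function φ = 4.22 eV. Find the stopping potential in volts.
4.7970 V

The stopping potential V_s satisfies: eV_s = KE_max

First, find KE_max using Einstein's equation:
E_photon = hc/λ = 9.0170 eV
KE_max = E_photon - φ = 9.0170 - 4.22 = 4.7970 eV

Since eV_s = KE_max:
V_s = KE_max/e = 4.7970 V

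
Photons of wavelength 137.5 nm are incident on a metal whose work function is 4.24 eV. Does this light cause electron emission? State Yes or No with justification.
Yes

For photoemission, the photon energy must exceed the work function.

Photon energy: E = hc/λ = 9.0170 eV
Work function: φ = 4.24 eV

Since E_photon (9.0170 eV) > φ (4.24 eV), photoemission WILL occur.
The threshold wavelength is λ₀ = hc/φ = 292.4 nm.
Since 137.5 nm < 292.4 nm, the light has sufficient energy.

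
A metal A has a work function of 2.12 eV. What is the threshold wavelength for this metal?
584.83 nm

The threshold wavelength is when the photon energy equals the work function:
hc/λ₀ = φ

Solving for λ₀:
λ₀ = hc/φ = (6.626×10⁻³⁴ J·s)(3×10⁸ m/s) / (2.12 eV × 1.602×10⁻¹⁹ J/eV)
λ₀ = 584.83 nm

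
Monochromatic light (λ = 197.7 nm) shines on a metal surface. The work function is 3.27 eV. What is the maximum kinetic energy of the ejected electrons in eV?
3.0013 eV

Using Einstein's photoelectric equation: KE_max = hf - φ = hc/λ - φ

First, calculate the photon energy:
E_photon = hc/λ = (6.626×10⁻³⁴ J·s)(3×10⁸ m/s) / (197.7×10⁻⁹ m)
E_photon = 6.2713 eV

Then, the maximum kinetic energy:
KE_max = E_photon - φ = 6.2713 eV - 3.27 eV = 3.0013 eV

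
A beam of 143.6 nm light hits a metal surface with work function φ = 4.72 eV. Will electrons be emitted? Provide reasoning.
Yes

For photoemission, the photon energy must exceed the work function.

Photon energy: E = hc/λ = 8.6340 eV
Work function: φ = 4.72 eV

Since E_photon (8.6340 eV) > φ (4.72 eV), photoemission WILL occur.
The threshold wavelength is λ₀ = hc/φ = 262.7 nm.
Since 143.6 nm < 262.7 nm, the light has sufficient energy.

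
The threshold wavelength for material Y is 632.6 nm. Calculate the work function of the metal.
1.96 eV

At the threshold wavelength, photon energy equals work function:
φ = hc/λ₀

Calculating:
φ = (6.626×10⁻³⁴ J·s)(3×10⁸ m/s) / (632.6×10⁻⁹ m)
φ = 1.96 eV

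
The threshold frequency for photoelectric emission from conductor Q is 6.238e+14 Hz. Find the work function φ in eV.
2.58 eV

At the threshold frequency, photon energy equals work function:
φ = hf₀

Calculating:
φ = (6.626×10⁻³⁴ J·s)(6.238e+14 Hz)
φ = 2.58 eV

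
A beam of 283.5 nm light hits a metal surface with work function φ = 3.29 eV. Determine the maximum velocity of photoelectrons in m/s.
6.1732e+05 m/s

First, find the maximum kinetic energy:
E_photon = hc/λ = 4.3733 eV
KE_max = E_photon - φ = 4.3733 - 3.29 = 1.0833 eV

Convert to Joules: KE_max = 1.0833 × 1.602×10⁻¹⁹ J = 1.7357e-19 J

Then use KE = ½mv² to find velocity:
v = √(2·KE/m) = √(2 × 1.7357e-19 J / 9.109e-31 kg)
v = 6.1732e+05 m/s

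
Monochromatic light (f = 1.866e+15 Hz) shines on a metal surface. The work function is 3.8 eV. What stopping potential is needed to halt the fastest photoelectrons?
3.9172 V

The stopping potential V_s satisfies: eV_s = KE_max

First, find KE_max using Einstein's equation:
E_photon = hf = (6.626×10⁻³⁴ J·s)(1.866e+15 Hz) = 7.7172 eV
KE_max = E_photon - φ = 7.7172 - 3.8 = 3.9172 eV

Since eV_s = KE_max:
V_s = KE_max/e = 3.9172 V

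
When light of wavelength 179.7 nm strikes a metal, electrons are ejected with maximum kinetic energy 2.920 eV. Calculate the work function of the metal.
3.98 eV

From Einstein's photoelectric equation: KE_max = hf - φ = hc/λ - φ

Rearranging for φ:
φ = hc/λ - KE_max

Calculate photon energy:
E_photon = hc/λ = 6.8995 eV

Therefore:
φ = 6.8995 - 2.920 = 3.98 eV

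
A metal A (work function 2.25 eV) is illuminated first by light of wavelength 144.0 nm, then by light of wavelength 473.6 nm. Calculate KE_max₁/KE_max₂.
17.2869

Using Einstein's equation: KE_max = hc/λ - φ

For λ₁ = 144.0 nm:
E₁ = hc/λ₁ = 8.6100 eV
KE₁ = E₁ - φ = 8.6100 - 2.25 = 6.3600 eV

For λ₂ = 473.6 nm:
E₂ = hc/λ₂ = 2.6179 eV
KE₂ = E₂ - φ = 2.6179 - 2.25 = 0.3679 eV

Ratio: KE₁/KE₂ = 6.3600/0.3679 = 17.2869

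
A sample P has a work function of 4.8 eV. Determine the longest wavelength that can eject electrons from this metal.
258.30 nm

The threshold wavelength is when the photon energy equals the work function:
hc/λ₀ = φ

Solving for λ₀:
λ₀ = hc/φ = (6.626×10⁻³⁴ J·s)(3×10⁸ m/s) / (4.8 eV × 1.602×10⁻¹⁹ J/eV)
λ₀ = 258.30 nm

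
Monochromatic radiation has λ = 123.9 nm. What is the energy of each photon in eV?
10.0068 eV

Using E = hf = hc/λ:

E = hc/λ = (6.626×10⁻³⁴ J·s)(3×10⁸ m/s) / (123.9×10⁻⁹ m)
E = 10.0068 eV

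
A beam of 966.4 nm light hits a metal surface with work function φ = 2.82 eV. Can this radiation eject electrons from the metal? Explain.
No

For photoemission, the photon energy must exceed the work function.

Photon energy: E = hc/λ = 1.2829 eV
Work function: φ = 2.82 eV

Since E_photon (1.2829 eV) < φ (2.82 eV), photoemission will NOT occur.
The threshold wavelength is λ₀ = hc/φ = 439.7 nm.
Since 966.4 nm > 439.7 nm, the photons lack sufficient energy.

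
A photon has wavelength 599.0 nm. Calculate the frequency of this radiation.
5.0049e+14 Hz

Using the wave equation: c = fλ

Solving for frequency:
f = c/λ = (3×10⁸ m/s) / (599.0×10⁻⁹ m)
f = 5.0049e+14 Hz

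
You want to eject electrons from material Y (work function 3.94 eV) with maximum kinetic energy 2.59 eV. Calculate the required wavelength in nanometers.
189.87 nm

From Einstein's equation: KE_max = hc/λ - φ

Rearranging for λ:
hc/λ = KE_max + φ
λ = hc/(KE_max + φ)

Required photon energy:
E_photon = KE_max + φ = 2.59 + 3.94 = 6.53 eV

Required wavelength:
λ = hc/E_photon = (6.626×10⁻³⁴)(3×10⁸) / (6.53 × 1.602×10⁻¹⁹)
λ = 189.87 nm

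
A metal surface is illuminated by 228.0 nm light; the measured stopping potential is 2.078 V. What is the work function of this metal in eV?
3.36 eV

The stopping potential gives the maximum kinetic energy: KE_max = eV_s = 2.078 eV

From Einstein's photoelectric equation: KE_max = hc/λ - φ
Rearranging: φ = hc/λ - KE_max

Calculate photon energy:
E_photon = hc/λ = (6.626×10⁻³⁴ J·s)(3×10⁸ m/s) / (228.0×10⁻⁹ m) = 5.4379 eV

Therefore:
φ = 5.4379 - 2.078 = 3.36 eV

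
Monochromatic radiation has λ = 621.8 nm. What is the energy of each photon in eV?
1.9940 eV

Using E = hf = hc/λ:

E = hc/λ = (6.626×10⁻³⁴ J·s)(3×10⁸ m/s) / (621.8×10⁻⁹ m)
E = 1.9940 eV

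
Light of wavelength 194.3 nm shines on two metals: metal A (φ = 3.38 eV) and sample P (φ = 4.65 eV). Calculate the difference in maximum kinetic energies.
1.2700 eV

Using KE_max = hc/λ - φ for each metal:

Photon energy: E = hc/λ = 6.3811 eV

For metal A (φ₁ = 3.38 eV):
KE₁ = E - φ₁ = 6.3811 - 3.38 = 3.0011 eV

For sample P (φ₂ = 4.65 eV):
KE₂ = E - φ₂ = 6.3811 - 4.65 = 1.7311 eV

Difference:
ΔKE = KE₁ - KE₂ = 3.0011 - 1.7311 = 1.2700 eV

Note: The difference equals the difference in work functions: 4.65 - 3.38 = 1.27 eV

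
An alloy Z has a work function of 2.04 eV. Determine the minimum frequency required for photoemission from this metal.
4.9327e+14 Hz

The threshold frequency is when the photon energy equals the work function:
hf₀ = φ

Solving for f₀:
f₀ = φ/h = (2.04 eV × 1.602×10⁻¹⁹ J/eV) / (6.626×10⁻³⁴ J·s)
f₀ = 4.9327e+14 Hz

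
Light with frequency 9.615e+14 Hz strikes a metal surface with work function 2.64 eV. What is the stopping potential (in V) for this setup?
1.3364 V

The stopping potential V_s satisfies: eV_s = KE_max

First, find KE_max using Einstein's equation:
E_photon = hf = (6.626×10⁻³⁴ J·s)(9.615e+14 Hz) = 3.9764 eV
KE_max = E_photon - φ = 3.9764 - 2.64 = 1.3364 eV

Since eV_s = KE_max:
V_s = KE_max/e = 1.3364 V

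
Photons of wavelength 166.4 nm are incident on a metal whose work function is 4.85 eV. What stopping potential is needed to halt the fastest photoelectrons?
2.6010 V

The stopping potential V_s satisfies: eV_s = KE_max

First, find KE_max using Einstein's equation:
E_photon = hc/λ = 7.4510 eV
KE_max = E_photon - φ = 7.4510 - 4.85 = 2.6010 eV

Since eV_s = KE_max:
V_s = KE_max/e = 2.6010 V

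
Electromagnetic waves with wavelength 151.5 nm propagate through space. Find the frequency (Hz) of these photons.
1.9788e+15 Hz

Using the wave equation: c = fλ

Solving for frequency:
f = c/λ = (3×10⁸ m/s) / (151.5×10⁻⁹ m)
f = 1.9788e+15 Hz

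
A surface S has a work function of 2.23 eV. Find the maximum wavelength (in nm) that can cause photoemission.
555.98 nm

The threshold wavelength is when the photon energy equals the work function:
hc/λ₀ = φ

Solving for λ₀:
λ₀ = hc/φ = (6.626×10⁻³⁴ J·s)(3×10⁸ m/s) / (2.23 eV × 1.602×10⁻¹⁹ J/eV)
λ₀ = 555.98 nm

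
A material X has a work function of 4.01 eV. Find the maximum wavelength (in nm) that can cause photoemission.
309.19 nm

The threshold wavelength is when the photon energy equals the work function:
hc/λ₀ = φ

Solving for λ₀:
λ₀ = hc/φ = (6.626×10⁻³⁴ J·s)(3×10⁸ m/s) / (4.01 eV × 1.602×10⁻¹⁹ J/eV)
λ₀ = 309.19 nm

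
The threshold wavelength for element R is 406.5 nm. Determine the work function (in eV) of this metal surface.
3.05 eV

At the threshold wavelength, photon energy equals work function:
φ = hc/λ₀

Calculating:
φ = (6.626×10⁻³⁴ J·s)(3×10⁸ m/s) / (406.5×10⁻⁹ m)
φ = 3.05 eV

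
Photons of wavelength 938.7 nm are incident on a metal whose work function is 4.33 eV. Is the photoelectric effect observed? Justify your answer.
No

For photoemission, the photon energy must exceed the work function.

Photon energy: E = hc/λ = 1.3208 eV
Work function: φ = 4.33 eV

Since E_photon (1.3208 eV) < φ (4.33 eV), photoemission will NOT occur.
The threshold wavelength is λ₀ = hc/φ = 286.3 nm.
Since 938.7 nm > 286.3 nm, the photons lack sufficient energy.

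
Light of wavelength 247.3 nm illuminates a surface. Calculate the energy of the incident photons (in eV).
5.0135 eV

Using E = hf = hc/λ:

E = hc/λ = (6.626×10⁻³⁴ J·s)(3×10⁸ m/s) / (247.3×10⁻⁹ m)
E = 5.0135 eV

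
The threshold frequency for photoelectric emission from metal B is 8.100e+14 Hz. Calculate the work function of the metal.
3.35 eV

At the threshold frequency, photon energy equals work function:
φ = hf₀

Calculating:
φ = (6.626×10⁻³⁴ J·s)(8.100e+14 Hz)
φ = 3.35 eV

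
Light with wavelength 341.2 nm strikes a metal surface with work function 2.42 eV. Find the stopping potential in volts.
1.2138 V

The stopping potential V_s satisfies: eV_s = KE_max

First, find KE_max using Einstein's equation:
E_photon = hc/λ = 3.6338 eV
KE_max = E_photon - φ = 3.6338 - 2.42 = 1.2138 eV

Since eV_s = KE_max:
V_s = KE_max/e = 1.2138 V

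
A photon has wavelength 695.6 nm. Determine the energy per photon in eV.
1.7824 eV

Using E = hf = hc/λ:

E = hc/λ = (6.626×10⁻³⁴ J·s)(3×10⁸ m/s) / (695.6×10⁻⁹ m)
E = 1.7824 eV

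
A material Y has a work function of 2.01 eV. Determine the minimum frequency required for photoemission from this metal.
4.8602e+14 Hz

The threshold frequency is when the photon energy equals the work function:
hf₀ = φ

Solving for f₀:
f₀ = φ/h = (2.01 eV × 1.602×10⁻¹⁹ J/eV) / (6.626×10⁻³⁴ J·s)
f₀ = 4.8602e+14 Hz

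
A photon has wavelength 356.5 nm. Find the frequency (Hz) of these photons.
8.4093e+14 Hz

Using the wave equation: c = fλ

Solving for frequency:
f = c/λ = (3×10⁸ m/s) / (356.5×10⁻⁹ m)
f = 8.4093e+14 Hz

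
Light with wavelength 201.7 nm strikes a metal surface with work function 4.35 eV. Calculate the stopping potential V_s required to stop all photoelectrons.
1.7970 V

The stopping potential V_s satisfies: eV_s = KE_max

First, find KE_max using Einstein's equation:
E_photon = hc/λ = 6.1470 eV
KE_max = E_photon - φ = 6.1470 - 4.35 = 1.7970 eV

Since eV_s = KE_max:
V_s = KE_max/e = 1.7970 V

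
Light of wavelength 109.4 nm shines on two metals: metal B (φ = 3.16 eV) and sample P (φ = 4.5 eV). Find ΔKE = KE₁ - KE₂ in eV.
1.3400 eV

Using KE_max = hc/λ - φ for each metal:

Photon energy: E = hc/λ = 11.3331 eV

For metal B (φ₁ = 3.16 eV):
KE₁ = E - φ₁ = 11.3331 - 3.16 = 8.1731 eV

For sample P (φ₂ = 4.5 eV):
KE₂ = E - φ₂ = 11.3331 - 4.5 = 6.8331 eV

Difference:
ΔKE = KE₁ - KE₂ = 8.1731 - 6.8331 = 1.3400 eV

Note: The difference equals the difference in work functions: 4.5 - 3.16 = 1.34 eV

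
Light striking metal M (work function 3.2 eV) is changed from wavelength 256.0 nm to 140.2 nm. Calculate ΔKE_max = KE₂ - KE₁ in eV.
4.0002 eV

Using Einstein's equation: KE_max = hc/λ - φ

For λ₁ = 256.0 nm:
KE₁ = hc/λ₁ - φ = 4.8431 - 3.2 = 1.6431 eV

For λ₂ = 140.2 nm:
KE₂ = hc/λ₂ - φ = 8.8434 - 3.2 = 5.6434 eV

Change in KE:
ΔKE = KE₂ - KE₁ = 5.6434 - 1.6431 = 4.0002 eV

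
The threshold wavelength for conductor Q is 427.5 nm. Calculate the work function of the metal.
2.90 eV

At the threshold wavelength, photon energy equals work function:
φ = hc/λ₀

Calculating:
φ = (6.626×10⁻³⁴ J·s)(3×10⁸ m/s) / (427.5×10⁻⁹ m)
φ = 2.90 eV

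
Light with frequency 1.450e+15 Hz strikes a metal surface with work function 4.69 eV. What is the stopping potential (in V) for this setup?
1.3067 V

The stopping potential V_s satisfies: eV_s = KE_max

First, find KE_max using Einstein's equation:
E_photon = hf = (6.626×10⁻³⁴ J·s)(1.450e+15 Hz) = 5.9967 eV
KE_max = E_photon - φ = 5.9967 - 4.69 = 1.3067 eV

Since eV_s = KE_max:
V_s = KE_max/e = 1.3067 V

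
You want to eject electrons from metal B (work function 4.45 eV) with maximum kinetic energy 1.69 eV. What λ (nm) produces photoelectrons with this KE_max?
201.93 nm

From Einstein's equation: KE_max = hc/λ - φ

Rearranging for λ:
hc/λ = KE_max + φ
λ = hc/(KE_max + φ)

Required photon energy:
E_photon = KE_max + φ = 1.69 + 4.45 = 6.14 eV

Required wavelength:
λ = hc/E_photon = (6.626×10⁻³⁴)(3×10⁸) / (6.14 × 1.602×10⁻¹⁹)
λ = 201.93 nm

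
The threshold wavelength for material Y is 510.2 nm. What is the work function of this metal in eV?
2.43 eV

At the threshold wavelength, photon energy equals work function:
φ = hc/λ₀

Calculating:
φ = (6.626×10⁻³⁴ J·s)(3×10⁸ m/s) / (510.2×10⁻⁹ m)
φ = 2.43 eV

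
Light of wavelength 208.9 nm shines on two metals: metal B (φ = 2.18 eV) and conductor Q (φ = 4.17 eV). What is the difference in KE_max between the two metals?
1.9900 eV

Using KE_max = hc/λ - φ for each metal:

Photon energy: E = hc/λ = 5.9351 eV

For metal B (φ₁ = 2.18 eV):
KE₁ = E - φ₁ = 5.9351 - 2.18 = 3.7551 eV

For conductor Q (φ₂ = 4.17 eV):
KE₂ = E - φ₂ = 5.9351 - 4.17 = 1.7651 eV

Difference:
ΔKE = KE₁ - KE₂ = 3.7551 - 1.7651 = 1.9900 eV

Note: The difference equals the difference in work functions: 4.17 - 2.18 = 1.99 eV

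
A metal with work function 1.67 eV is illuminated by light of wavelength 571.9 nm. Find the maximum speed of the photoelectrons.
4.1852e+05 m/s

First, find the maximum kinetic energy:
E_photon = hc/λ = 2.1679 eV
KE_max = E_photon - φ = 2.1679 - 1.67 = 0.4979 eV

Convert to Joules: KE_max = 0.4979 × 1.602×10⁻¹⁹ J = 7.9778e-20 J

Then use KE = ½mv² to find velocity:
v = √(2·KE/m) = √(2 × 7.9778e-20 J / 9.109e-31 kg)
v = 4.1852e+05 m/s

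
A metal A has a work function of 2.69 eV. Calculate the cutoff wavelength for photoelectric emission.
460.91 nm

The threshold wavelength is when the photon energy equals the work function:
hc/λ₀ = φ

Solving for λ₀:
λ₀ = hc/φ = (6.626×10⁻³⁴ J·s)(3×10⁸ m/s) / (2.69 eV × 1.602×10⁻¹⁹ J/eV)
λ₀ = 460.91 nm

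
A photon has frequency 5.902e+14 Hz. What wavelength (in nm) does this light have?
507.95 nm

Using the wave equation: c = fλ

Solving for wavelength:
λ = c/f = (3×10⁸ m/s) / (5.902e+14 Hz)
λ = 507.95 nm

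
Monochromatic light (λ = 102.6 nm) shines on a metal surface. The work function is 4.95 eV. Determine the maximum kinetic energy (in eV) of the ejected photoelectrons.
7.1342 eV

Using Einstein's photoelectric equation: KE_max = hf - φ = hc/λ - φ

First, calculate the photon energy:
E_photon = hc/λ = (6.626×10⁻³⁴ J·s)(3×10⁸ m/s) / (102.6×10⁻⁹ m)
E_photon = 12.0842 eV

Then, the maximum kinetic energy:
KE_max = E_photon - φ = 12.0842 eV - 4.95 eV = 7.1342 eV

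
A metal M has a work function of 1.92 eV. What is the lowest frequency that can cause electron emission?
4.6425e+14 Hz

The threshold frequency is when the photon energy equals the work function:
hf₀ = φ

Solving for f₀:
f₀ = φ/h = (1.92 eV × 1.602×10⁻¹⁹ J/eV) / (6.626×10⁻³⁴ J·s)
f₀ = 4.6425e+14 Hz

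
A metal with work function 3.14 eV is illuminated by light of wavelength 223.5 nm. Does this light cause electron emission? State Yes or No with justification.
Yes

For photoemission, the photon energy must exceed the work function.

Photon energy: E = hc/λ = 5.5474 eV
Work function: φ = 3.14 eV

Since E_photon (5.5474 eV) > φ (3.14 eV), photoemission WILL occur.
The threshold wavelength is λ₀ = hc/φ = 394.9 nm.
Since 223.5 nm < 394.9 nm, the light has sufficient energy.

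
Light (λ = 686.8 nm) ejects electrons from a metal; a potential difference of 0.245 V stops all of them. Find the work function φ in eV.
1.56 eV

The stopping potential gives the maximum kinetic energy: KE_max = eV_s = 0.245 eV

From Einstein's photoelectric equation: KE_max = hc/λ - φ
Rearranging: φ = hc/λ - KE_max

Calculate photon energy:
E_photon = hc/λ = (6.626×10⁻³⁴ J·s)(3×10⁸ m/s) / (686.8×10⁻⁹ m) = 1.8052 eV

Therefore:
φ = 1.8052 - 0.245 = 1.56 eV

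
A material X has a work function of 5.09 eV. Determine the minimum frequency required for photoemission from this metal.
1.2308e+15 Hz

The threshold frequency is when the photon energy equals the work function:
hf₀ = φ

Solving for f₀:
f₀ = φ/h = (5.09 eV × 1.602×10⁻¹⁹ J/eV) / (6.626×10⁻³⁴ J·s)
f₀ = 1.2308e+15 Hz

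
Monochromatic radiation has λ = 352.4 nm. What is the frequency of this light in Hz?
8.5072e+14 Hz

Using the wave equation: c = fλ

Solving for frequency:
f = c/λ = (3×10⁸ m/s) / (352.4×10⁻⁹ m)
f = 8.5072e+14 Hz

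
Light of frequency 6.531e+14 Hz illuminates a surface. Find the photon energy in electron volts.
2.7010 eV

Using E = hf:

E = hf = (6.626×10⁻³⁴ J·s)(6.531e+14 Hz)
E = 2.7010 eV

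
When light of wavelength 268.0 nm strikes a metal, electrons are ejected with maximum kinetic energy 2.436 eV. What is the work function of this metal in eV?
2.19 eV

From Einstein's photoelectric equation: KE_max = hf - φ = hc/λ - φ

Rearranging for φ:
φ = hc/λ - KE_max

Calculate photon energy:
E_photon = hc/λ = 4.6263 eV

Therefore:
φ = 4.6263 - 2.436 = 2.19 eV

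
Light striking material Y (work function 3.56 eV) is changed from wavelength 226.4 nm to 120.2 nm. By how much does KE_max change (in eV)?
4.8385 eV

Using Einstein's equation: KE_max = hc/λ - φ

For λ₁ = 226.4 nm:
KE₁ = hc/λ₁ - φ = 5.4763 - 3.56 = 1.9163 eV

For λ₂ = 120.2 nm:
KE₂ = hc/λ₂ - φ = 10.3148 - 3.56 = 6.7548 eV

Change in KE:
ΔKE = KE₂ - KE₁ = 6.7548 - 1.9163 = 4.8385 eV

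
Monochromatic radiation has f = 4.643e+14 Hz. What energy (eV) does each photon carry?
1.9202 eV

Using E = hf:

E = hf = (6.626×10⁻³⁴ J·s)(4.643e+14 Hz)
E = 1.9202 eV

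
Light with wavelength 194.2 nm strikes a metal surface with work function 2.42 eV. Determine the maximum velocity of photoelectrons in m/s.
1.1809e+06 m/s

First, find the maximum kinetic energy:
E_photon = hc/λ = 6.3844 eV
KE_max = E_photon - φ = 6.3844 - 2.42 = 3.9644 eV

Convert to Joules: KE_max = 3.9644 × 1.602×10⁻¹⁹ J = 6.3516e-19 J

Then use KE = ½mv² to find velocity:
v = √(2·KE/m) = √(2 × 6.3516e-19 J / 9.109e-31 kg)
v = 1.1809e+06 m/s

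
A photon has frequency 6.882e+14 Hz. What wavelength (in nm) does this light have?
435.62 nm

Using the wave equation: c = fλ

Solving for wavelength:
λ = c/f = (3×10⁸ m/s) / (6.882e+14 Hz)
λ = 435.62 nm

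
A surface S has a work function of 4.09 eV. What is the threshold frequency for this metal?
9.8896e+14 Hz

The threshold frequency is when the photon energy equals the work function:
hf₀ = φ

Solving for f₀:
f₀ = φ/h = (4.09 eV × 1.602×10⁻¹⁹ J/eV) / (6.626×10⁻³⁴ J·s)
f₀ = 9.8896e+14 Hz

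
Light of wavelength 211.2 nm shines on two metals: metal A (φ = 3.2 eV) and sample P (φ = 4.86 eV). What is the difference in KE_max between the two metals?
1.6600 eV

Using KE_max = hc/λ - φ for each metal:

Photon energy: E = hc/λ = 5.8705 eV

For metal A (φ₁ = 3.2 eV):
KE₁ = E - φ₁ = 5.8705 - 3.2 = 2.6705 eV

For sample P (φ₂ = 4.86 eV):
KE₂ = E - φ₂ = 5.8705 - 4.86 = 1.0105 eV

Difference:
ΔKE = KE₁ - KE₂ = 2.6705 - 1.0105 = 1.6600 eV

Note: The difference equals the difference in work functions: 4.86 - 3.2 = 1.66 eV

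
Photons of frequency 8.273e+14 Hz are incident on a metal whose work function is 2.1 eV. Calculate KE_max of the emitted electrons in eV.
1.3214 eV

Using Einstein's photoelectric equation: KE_max = hf - φ

First, calculate the photon energy:
E_photon = hf = (6.626×10⁻³⁴ J·s)(8.273e+14 Hz)
E_photon = 3.4214 eV

Then, the maximum kinetic energy:
KE_max = E_photon - φ = 3.4214 eV - 2.1 eV = 1.3214 eV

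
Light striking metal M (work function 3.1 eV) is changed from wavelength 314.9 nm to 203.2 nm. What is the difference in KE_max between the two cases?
2.1643 eV

Using Einstein's equation: KE_max = hc/λ - φ

For λ₁ = 314.9 nm:
KE₁ = hc/λ₁ - φ = 3.9373 - 3.1 = 0.8373 eV

For λ₂ = 203.2 nm:
KE₂ = hc/λ₂ - φ = 6.1016 - 3.1 = 3.0016 eV

Change in KE:
ΔKE = KE₂ - KE₁ = 3.0016 - 0.8373 = 2.1643 eV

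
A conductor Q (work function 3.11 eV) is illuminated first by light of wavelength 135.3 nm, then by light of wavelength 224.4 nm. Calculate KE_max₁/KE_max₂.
2.5065

Using Einstein's equation: KE_max = hc/λ - φ

For λ₁ = 135.3 nm:
E₁ = hc/λ₁ = 9.1637 eV
KE₁ = E₁ - φ = 9.1637 - 3.11 = 6.0537 eV

For λ₂ = 224.4 nm:
E₂ = hc/λ₂ = 5.5251 eV
KE₂ = E₂ - φ = 5.5251 - 3.11 = 2.4151 eV

Ratio: KE₁/KE₂ = 6.0537/2.4151 = 2.5065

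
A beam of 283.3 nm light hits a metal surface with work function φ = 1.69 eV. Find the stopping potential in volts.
2.6864 V

The stopping potential V_s satisfies: eV_s = KE_max

First, find KE_max using Einstein's equation:
E_photon = hc/λ = 4.3764 eV
KE_max = E_photon - φ = 4.3764 - 1.69 = 2.6864 eV

Since eV_s = KE_max:
V_s = KE_max/e = 2.6864 V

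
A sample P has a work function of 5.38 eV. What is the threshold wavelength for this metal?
230.45 nm

The threshold wavelength is when the photon energy equals the work function:
hc/λ₀ = φ

Solving for λ₀:
λ₀ = hc/φ = (6.626×10⁻³⁴ J·s)(3×10⁸ m/s) / (5.38 eV × 1.602×10⁻¹⁹ J/eV)
λ₀ = 230.45 nm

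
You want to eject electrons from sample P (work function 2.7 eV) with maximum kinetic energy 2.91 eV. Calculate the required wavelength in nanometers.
221.01 nm

From Einstein's equation: KE_max = hc/λ - φ

Rearranging for λ:
hc/λ = KE_max + φ
λ = hc/(KE_max + φ)

Required photon energy:
E_photon = KE_max + φ = 2.91 + 2.7 = 5.61 eV

Required wavelength:
λ = hc/E_photon = (6.626×10⁻³⁴)(3×10⁸) / (5.61 × 1.602×10⁻¹⁹)
λ = 221.01 nm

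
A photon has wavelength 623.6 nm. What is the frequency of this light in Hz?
4.8074e+14 Hz

Using the wave equation: c = fλ

Solving for frequency:
f = c/λ = (3×10⁸ m/s) / (623.6×10⁻⁹ m)
f = 4.8074e+14 Hz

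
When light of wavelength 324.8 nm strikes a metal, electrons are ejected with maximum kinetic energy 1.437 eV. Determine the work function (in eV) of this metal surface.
2.38 eV

From Einstein's photoelectric equation: KE_max = hf - φ = hc/λ - φ

Rearranging for φ:
φ = hc/λ - KE_max

Calculate photon energy:
E_photon = hc/λ = 3.8172 eV

Therefore:
φ = 3.8172 - 1.437 = 2.38 eV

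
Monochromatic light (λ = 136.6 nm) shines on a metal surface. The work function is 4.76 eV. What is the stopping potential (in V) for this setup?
4.3164 V

The stopping potential V_s satisfies: eV_s = KE_max

First, find KE_max using Einstein's equation:
E_photon = hc/λ = 9.0764 eV
KE_max = E_photon - φ = 9.0764 - 4.76 = 4.3164 eV

Since eV_s = KE_max:
V_s = KE_max/e = 4.3164 V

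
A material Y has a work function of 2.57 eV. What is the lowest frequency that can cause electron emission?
6.2142e+14 Hz

The threshold frequency is when the photon energy equals the work function:
hf₀ = φ

Solving for f₀:
f₀ = φ/h = (2.57 eV × 1.602×10⁻¹⁹ J/eV) / (6.626×10⁻³⁴ J·s)
f₀ = 6.2142e+14 Hz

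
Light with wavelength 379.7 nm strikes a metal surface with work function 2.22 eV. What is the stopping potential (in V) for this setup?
1.0453 V

The stopping potential V_s satisfies: eV_s = KE_max

First, find KE_max using Einstein's equation:
E_photon = hc/λ = 3.2653 eV
KE_max = E_photon - φ = 3.2653 - 2.22 = 1.0453 eV

Since eV_s = KE_max:
V_s = KE_max/e = 1.0453 V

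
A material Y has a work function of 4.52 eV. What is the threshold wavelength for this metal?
274.30 nm

The threshold wavelength is when the photon energy equals the work function:
hc/λ₀ = φ

Solving for λ₀:
λ₀ = hc/φ = (6.626×10⁻³⁴ J·s)(3×10⁸ m/s) / (4.52 eV × 1.602×10⁻¹⁹ J/eV)
λ₀ = 274.30 nm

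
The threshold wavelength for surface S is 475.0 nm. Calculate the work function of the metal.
2.61 eV

At the threshold wavelength, photon energy equals work function:
φ = hc/λ₀

Calculating:
φ = (6.626×10⁻³⁴ J·s)(3×10⁸ m/s) / (475.0×10⁻⁹ m)
φ = 2.61 eV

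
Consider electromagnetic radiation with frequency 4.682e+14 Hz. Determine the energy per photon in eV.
1.9363 eV

Using E = hf:

E = hf = (6.626×10⁻³⁴ J·s)(4.682e+14 Hz)
E = 1.9363 eV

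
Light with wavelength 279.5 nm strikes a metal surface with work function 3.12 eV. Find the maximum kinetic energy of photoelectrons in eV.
1.3159 eV

Using Einstein's photoelectric equation: KE_max = hf - φ = hc/λ - φ

First, calculate the photon energy:
E_photon = hc/λ = (6.626×10⁻³⁴ J·s)(3×10⁸ m/s) / (279.5×10⁻⁹ m)
E_photon = 4.4359 eV

Then, the maximum kinetic energy:
KE_max = E_photon - φ = 4.4359 eV - 3.12 eV = 1.3159 eV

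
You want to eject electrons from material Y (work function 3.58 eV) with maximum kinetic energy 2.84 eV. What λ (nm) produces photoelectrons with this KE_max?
193.12 nm

From Einstein's equation: KE_max = hc/λ - φ

Rearranging for λ:
hc/λ = KE_max + φ
λ = hc/(KE_max + φ)

Required photon energy:
E_photon = KE_max + φ = 2.84 + 3.58 = 6.42 eV

Required wavelength:
λ = hc/E_photon = (6.626×10⁻³⁴)(3×10⁸) / (6.42 × 1.602×10⁻¹⁹)
λ = 193.12 nm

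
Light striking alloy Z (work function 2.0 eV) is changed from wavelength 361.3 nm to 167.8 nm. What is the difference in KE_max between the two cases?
3.9572 eV

Using Einstein's equation: KE_max = hc/λ - φ

For λ₁ = 361.3 nm:
KE₁ = hc/λ₁ - φ = 3.4316 - 2.0 = 1.4316 eV

For λ₂ = 167.8 nm:
KE₂ = hc/λ₂ - φ = 7.3888 - 2.0 = 5.3888 eV

Change in KE:
ΔKE = KE₂ - KE₁ = 5.3888 - 1.4316 = 3.9572 eV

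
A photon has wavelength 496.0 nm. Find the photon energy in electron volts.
2.4997 eV

Using E = hf = hc/λ:

E = hc/λ = (6.626×10⁻³⁴ J·s)(3×10⁸ m/s) / (496.0×10⁻⁹ m)
E = 2.4997 eV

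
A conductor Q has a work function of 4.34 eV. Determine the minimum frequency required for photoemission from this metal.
1.0494e+15 Hz

The threshold frequency is when the photon energy equals the work function:
hf₀ = φ

Solving for f₀:
f₀ = φ/h = (4.34 eV × 1.602×10⁻¹⁹ J/eV) / (6.626×10⁻³⁴ J·s)
f₀ = 1.0494e+15 Hz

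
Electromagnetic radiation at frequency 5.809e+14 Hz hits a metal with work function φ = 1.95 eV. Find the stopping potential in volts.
0.4524 V

The stopping potential V_s satisfies: eV_s = KE_max

First, find KE_max using Einstein's equation:
E_photon = hf = (6.626×10⁻³⁴ J·s)(5.809e+14 Hz) = 2.4024 eV
KE_max = E_photon - φ = 2.4024 - 1.95 = 0.4524 eV

Since eV_s = KE_max:
V_s = KE_max/e = 0.4524 V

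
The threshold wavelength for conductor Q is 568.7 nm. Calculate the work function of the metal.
2.18 eV

At the threshold wavelength, photon energy equals work function:
φ = hc/λ₀

Calculating:
φ = (6.626×10⁻³⁴ J·s)(3×10⁸ m/s) / (568.7×10⁻⁹ m)
φ = 2.18 eV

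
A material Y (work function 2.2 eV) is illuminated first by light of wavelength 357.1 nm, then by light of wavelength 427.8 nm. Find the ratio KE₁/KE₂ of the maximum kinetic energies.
1.8218

Using Einstein's equation: KE_max = hc/λ - φ

For λ₁ = 357.1 nm:
E₁ = hc/λ₁ = 3.4720 eV
KE₁ = E₁ - φ = 3.4720 - 2.2 = 1.2720 eV

For λ₂ = 427.8 nm:
E₂ = hc/λ₂ = 2.8982 eV
KE₂ = E₂ - φ = 2.8982 - 2.2 = 0.6982 eV

Ratio: KE₁/KE₂ = 1.2720/0.6982 = 1.8218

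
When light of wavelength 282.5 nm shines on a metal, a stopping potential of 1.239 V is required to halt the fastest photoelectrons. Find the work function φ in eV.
3.15 eV

The stopping potential gives the maximum kinetic energy: KE_max = eV_s = 1.239 eV

From Einstein's photoelectric equation: KE_max = hc/λ - φ
Rearranging: φ = hc/λ - KE_max

Calculate photon energy:
E_photon = hc/λ = (6.626×10⁻³⁴ J·s)(3×10⁸ m/s) / (282.5×10⁻⁹ m) = 4.3888 eV

Therefore:
φ = 4.3888 - 1.239 = 3.15 eV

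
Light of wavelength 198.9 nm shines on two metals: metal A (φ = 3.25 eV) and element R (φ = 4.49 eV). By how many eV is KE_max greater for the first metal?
1.2400 eV

Using KE_max = hc/λ - φ for each metal:

Photon energy: E = hc/λ = 6.2335 eV

For metal A (φ₁ = 3.25 eV):
KE₁ = E - φ₁ = 6.2335 - 3.25 = 2.9835 eV

For element R (φ₂ = 4.49 eV):
KE₂ = E - φ₂ = 6.2335 - 4.49 = 1.7435 eV

Difference:
ΔKE = KE₁ - KE₂ = 2.9835 - 1.7435 = 1.2400 eV

Note: The difference equals the difference in work functions: 4.49 - 3.25 = 1.24 eV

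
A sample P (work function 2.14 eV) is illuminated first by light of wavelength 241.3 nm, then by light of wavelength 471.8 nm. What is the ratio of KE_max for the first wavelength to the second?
6.1451

Using Einstein's equation: KE_max = hc/λ - φ

For λ₁ = 241.3 nm:
E₁ = hc/λ₁ = 5.1382 eV
KE₁ = E₁ - φ = 5.1382 - 2.14 = 2.9982 eV

For λ₂ = 471.8 nm:
E₂ = hc/λ₂ = 2.6279 eV
KE₂ = E₂ - φ = 2.6279 - 2.14 = 0.4879 eV

Ratio: KE₁/KE₂ = 2.9982/0.4879 = 6.1451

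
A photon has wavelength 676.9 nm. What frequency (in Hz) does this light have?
4.4289e+14 Hz

Using the wave equation: c = fλ

Solving for frequency:
f = c/λ = (3×10⁸ m/s) / (676.9×10⁻⁹ m)
f = 4.4289e+14 Hz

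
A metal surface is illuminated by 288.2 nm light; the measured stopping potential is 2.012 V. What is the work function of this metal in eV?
2.29 eV

The stopping potential gives the maximum kinetic energy: KE_max = eV_s = 2.012 eV

From Einstein's photoelectric equation: KE_max = hc/λ - φ
Rearranging: φ = hc/λ - KE_max

Calculate photon energy:
E_photon = hc/λ = (6.626×10⁻³⁴ J·s)(3×10⁸ m/s) / (288.2×10⁻⁹ m) = 4.3020 eV

Therefore:
φ = 4.3020 - 2.012 = 2.29 eV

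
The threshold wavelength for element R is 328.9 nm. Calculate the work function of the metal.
3.77 eV

At the threshold wavelength, photon energy equals work function:
φ = hc/λ₀

Calculating:
φ = (6.626×10⁻³⁴ J·s)(3×10⁸ m/s) / (328.9×10⁻⁹ m)
φ = 3.77 eV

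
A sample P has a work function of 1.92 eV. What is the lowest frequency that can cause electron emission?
4.6425e+14 Hz

The threshold frequency is when the photon energy equals the work function:
hf₀ = φ

Solving for f₀:
f₀ = φ/h = (1.92 eV × 1.602×10⁻¹⁹ J/eV) / (6.626×10⁻³⁴ J·s)
f₀ = 4.6425e+14 Hz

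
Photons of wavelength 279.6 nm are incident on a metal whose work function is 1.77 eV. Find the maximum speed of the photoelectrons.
9.6810e+05 m/s

First, find the maximum kinetic energy:
E_photon = hc/λ = 4.4343 eV
KE_max = E_photon - φ = 4.4343 - 1.77 = 2.6643 eV

Convert to Joules: KE_max = 2.6643 × 1.602×10⁻¹⁹ J = 4.2687e-19 J

Then use KE = ½mv² to find velocity:
v = √(2·KE/m) = √(2 × 4.2687e-19 J / 9.109e-31 kg)
v = 9.6810e+05 m/s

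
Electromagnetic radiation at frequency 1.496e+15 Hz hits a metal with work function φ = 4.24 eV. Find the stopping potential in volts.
1.9470 V

The stopping potential V_s satisfies: eV_s = KE_max

First, find KE_max using Einstein's equation:
E_photon = hf = (6.626×10⁻³⁴ J·s)(1.496e+15 Hz) = 6.1870 eV
KE_max = E_photon - φ = 6.1870 - 4.24 = 1.9470 eV

Since eV_s = KE_max:
V_s = KE_max/e = 1.9470 V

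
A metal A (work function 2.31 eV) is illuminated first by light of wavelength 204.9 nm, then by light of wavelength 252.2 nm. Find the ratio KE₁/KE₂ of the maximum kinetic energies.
1.4355

Using Einstein's equation: KE_max = hc/λ - φ

For λ₁ = 204.9 nm:
E₁ = hc/λ₁ = 6.0510 eV
KE₁ = E₁ - φ = 6.0510 - 2.31 = 3.7410 eV

For λ₂ = 252.2 nm:
E₂ = hc/λ₂ = 4.9161 eV
KE₂ = E₂ - φ = 4.9161 - 2.31 = 2.6061 eV

Ratio: KE₁/KE₂ = 3.7410/2.6061 = 1.4355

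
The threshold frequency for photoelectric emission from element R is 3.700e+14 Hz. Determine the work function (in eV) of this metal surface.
1.53 eV

At the threshold frequency, photon energy equals work function:
φ = hf₀

Calculating:
φ = (6.626×10⁻³⁴ J·s)(3.700e+14 Hz)
φ = 1.53 eV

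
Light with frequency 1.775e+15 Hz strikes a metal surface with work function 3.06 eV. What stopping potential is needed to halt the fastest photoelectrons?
4.2808 V

The stopping potential V_s satisfies: eV_s = KE_max

First, find KE_max using Einstein's equation:
E_photon = hf = (6.626×10⁻³⁴ J·s)(1.775e+15 Hz) = 7.3408 eV
KE_max = E_photon - φ = 7.3408 - 3.06 = 4.2808 eV

Since eV_s = KE_max:
V_s = KE_max/e = 4.2808 V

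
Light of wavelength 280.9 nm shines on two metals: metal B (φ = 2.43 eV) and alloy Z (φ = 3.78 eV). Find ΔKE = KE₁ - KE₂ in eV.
1.3500 eV

Using KE_max = hc/λ - φ for each metal:

Photon energy: E = hc/λ = 4.4138 eV

For metal B (φ₁ = 2.43 eV):
KE₁ = E - φ₁ = 4.4138 - 2.43 = 1.9838 eV

For alloy Z (φ₂ = 3.78 eV):
KE₂ = E - φ₂ = 4.4138 - 3.78 = 0.6338 eV

Difference:
ΔKE = KE₁ - KE₂ = 1.9838 - 0.6338 = 1.3500 eV

Note: The difference equals the difference in work functions: 3.78 - 2.43 = 1.35 eV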